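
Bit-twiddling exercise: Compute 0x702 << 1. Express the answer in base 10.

3588

0x702 = 011100000010
shift left by 1 → 111000000100 = 3588
(equivalently, 1794 × 2^1 = 1794 × 2)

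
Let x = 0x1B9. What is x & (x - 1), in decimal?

440

x = 110111001 = 441
x - 1 = 110111000
AND   = 110111000 = 440
(x & (x - 1) clears the lowest set bit of x.)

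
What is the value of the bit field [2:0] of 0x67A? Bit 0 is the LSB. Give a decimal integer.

2

v = 011001111010
Shift right by 0: 011001111010
Mask low 3 bits: 010 = 2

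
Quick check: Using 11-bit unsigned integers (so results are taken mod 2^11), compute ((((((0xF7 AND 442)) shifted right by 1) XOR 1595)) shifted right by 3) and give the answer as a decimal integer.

0xF7 = 00011110111
442 = 00110111010
→ AND → 00010110010 = 178
→ shifted right by 1 → 00001011001 = 89
1595 = 11000111011
→ XOR → 11001100010 = 1634
→ shifted right by 3 → 00011001100 = 204

204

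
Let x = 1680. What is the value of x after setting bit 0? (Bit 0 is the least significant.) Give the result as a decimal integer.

1681

x = 11010010000
bit 0 is currently 0; set it via x | (1 << 0) = x | 1
→ 11010010001 = 1681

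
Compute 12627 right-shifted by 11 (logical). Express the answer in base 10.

12627 = 11000101010011
shift right by 11 → 00000000000110 = 6
(equivalently, floor(12627 / 2048))

6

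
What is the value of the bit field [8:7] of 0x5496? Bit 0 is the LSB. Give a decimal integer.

1

v = 101010010010110
Shift right by 7: 10101001
Mask low 2 bits: 01 = 1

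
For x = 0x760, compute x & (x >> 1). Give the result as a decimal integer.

x = 11101100000 = 1888
x>>1 = 01110110000
AND  = 01100100000 = 800
(x & (x >> 1) has a 1 wherever x has two consecutive 1 bits.)

800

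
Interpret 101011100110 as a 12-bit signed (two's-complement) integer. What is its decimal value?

-1306

pattern = 101011100110 (MSB is 1 ⇒ negative)
Invert: 010100011001, add 1 → 010100011010 = 1306, so the value is -1306.
(Equivalently: 2790 - 2^12 = 2790 - 4096 = -1306.)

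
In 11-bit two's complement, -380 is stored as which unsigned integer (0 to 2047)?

1668

380 in 11 bits: 00101111100
Invert: 11010000011
Add 1:  11010000100 = 1668
(Check: 2^11 - 380 = 2048 - 380 = 1668.)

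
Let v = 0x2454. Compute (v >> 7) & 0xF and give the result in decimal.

v = 010010001010100
Shift right by 7: 01001000
Mask low 4 bits: 1000 = 8

8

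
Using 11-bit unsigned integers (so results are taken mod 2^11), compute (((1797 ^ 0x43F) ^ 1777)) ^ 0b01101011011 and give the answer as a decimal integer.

1797 = 11100000101
0x43F = 10000111111
→ ^ → 01100111010 = 826
1777 = 11011110001
→ ^ → 10111001011 = 1483
0b01101011011 = 01101011011
→ ^ → 11010010000 = 1680

1680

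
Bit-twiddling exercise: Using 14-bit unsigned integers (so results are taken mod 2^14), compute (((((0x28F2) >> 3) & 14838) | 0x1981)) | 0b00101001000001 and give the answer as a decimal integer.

7127

0x28F2 = 10100011110010
→ >> 3 → 00010100011110 = 1310
14838 = 11100111110110
→ & → 00000100010110 = 278
0x1981 = 01100110000001
→ | → 01100110010111 = 6551
0b00101001000001 = 00101001000001
→ | → 01101111010111 = 7127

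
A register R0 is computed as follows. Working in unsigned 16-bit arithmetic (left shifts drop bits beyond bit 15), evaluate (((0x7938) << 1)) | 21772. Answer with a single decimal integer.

63356

0x7938 = 0111100100111000
→ << 1 (mod 2^16) → 1111001001110000 = 62064
21772 = 0101010100001100
→ | → 1111011101111100 = 63356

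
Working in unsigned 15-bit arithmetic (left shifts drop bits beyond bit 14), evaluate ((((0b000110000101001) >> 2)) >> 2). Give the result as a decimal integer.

0b000110000101001 = 000110000101001
→ >> 2 → 000001100001010 = 778
→ >> 2 → 000000011000010 = 194

194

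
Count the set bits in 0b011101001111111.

n = 11101001111111
Count the 1s: 1 + 1 + 1 + 1 + 1 + 1 + 1 + 1 + 1 + 1 + 1 = 11

11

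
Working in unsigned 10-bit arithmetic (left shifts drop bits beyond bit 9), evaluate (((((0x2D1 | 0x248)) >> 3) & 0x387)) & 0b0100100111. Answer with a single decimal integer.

3

0x2D1 = 1011010001
0x248 = 1001001000
→ | → 1011011001 = 729
→ >> 3 → 0001011011 = 91
0x387 = 1110000111
→ & → 0000000011 = 3
0b0100100111 = 0100100111
→ & → 0000000011 = 3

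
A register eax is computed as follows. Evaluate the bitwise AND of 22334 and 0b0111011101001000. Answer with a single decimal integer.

22280

22334 = 101011100111110
b = 111011101001000
AND → 101011100001000 = 22280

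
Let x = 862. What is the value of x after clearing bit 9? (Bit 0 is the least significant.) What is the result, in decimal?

x = 1101011110
bit 9 is currently 1; clear it via x & ~(1 << 9) = x & ~512
→ 0101011110 = 350

350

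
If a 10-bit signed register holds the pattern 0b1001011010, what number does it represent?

pattern = 1001011010 (MSB is 1 ⇒ negative)
Invert: 0110100101, add 1 → 0110100110 = 422, so the value is -422.
(Equivalently: 602 - 2^10 = 602 - 1024 = -422.)

-422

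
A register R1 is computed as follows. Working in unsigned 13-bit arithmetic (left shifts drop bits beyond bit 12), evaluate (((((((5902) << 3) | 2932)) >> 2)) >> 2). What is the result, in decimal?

439

5902 = 1011100001110
→ << 3 (mod 2^13) → 1100001110000 = 6256
2932 = 0101101110100
→ | → 1101101110100 = 7028
→ >> 2 → 0011011011101 = 1757
→ >> 2 → 0000110110111 = 439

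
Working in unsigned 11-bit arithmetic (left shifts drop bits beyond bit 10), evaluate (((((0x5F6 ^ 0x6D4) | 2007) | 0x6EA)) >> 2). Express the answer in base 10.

511

0x5F6 = 10111110110
0x6D4 = 11011010100
→ ^ → 01100100010 = 802
2007 = 11111010111
→ | → 11111110111 = 2039
0x6EA = 11011101010
→ | → 11111111111 = 2047
→ >> 2 → 00111111111 = 511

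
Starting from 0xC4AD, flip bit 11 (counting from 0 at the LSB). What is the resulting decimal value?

52397

x = 1100010010101101
bit 11 is currently 0; toggle it via x ^ (1 << 11) = x ^ 2048
→ 1100110010101101 = 52397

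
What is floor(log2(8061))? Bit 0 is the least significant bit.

8061 = 1111101111101
The topmost 1 is at position 12 (since 2^12 = 4096 ≤ 8061 < 8192).

12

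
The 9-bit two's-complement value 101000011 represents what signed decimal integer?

pattern = 101000011 (MSB is 1 ⇒ negative)
Invert: 010111100, add 1 → 010111101 = 189, so the value is -189.
(Equivalently: 323 - 2^9 = 323 - 512 = -189.)

-189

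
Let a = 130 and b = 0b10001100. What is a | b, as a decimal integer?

130 = 10000010
b = 10001100
 OR → 10001110 = 142

142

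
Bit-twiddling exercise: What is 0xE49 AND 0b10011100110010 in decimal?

1536

0xE49 = 00111001001001
b = 10011100110010
AND → 00011000000000 = 1536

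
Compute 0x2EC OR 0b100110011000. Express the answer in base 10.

0x2EC = 001011101100
b = 100110011000
 OR → 101111111100 = 3068

3068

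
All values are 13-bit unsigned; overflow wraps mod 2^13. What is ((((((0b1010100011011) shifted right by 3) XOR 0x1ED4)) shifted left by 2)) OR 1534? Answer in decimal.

5630

0b1010100011011 = 1010100011011
→ shifted right by 3 → 0001010100011 = 675
0x1ED4 = 1111011010100
→ XOR → 1110001110111 = 7287
→ shifted left by 2 (mod 2^13) → 1000111011100 = 4572
1534 = 0010111111110
→ OR → 1010111111110 = 5630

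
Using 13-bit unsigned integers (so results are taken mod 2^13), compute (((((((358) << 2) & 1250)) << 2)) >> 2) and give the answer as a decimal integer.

358 = 0000101100110
→ << 2 (mod 2^13) → 0010110011000 = 1432
1250 = 0010011100010
→ & → 0010010000000 = 1152
→ << 2 (mod 2^13) → 1001000000000 = 4608
→ >> 2 → 0010010000000 = 1152

1152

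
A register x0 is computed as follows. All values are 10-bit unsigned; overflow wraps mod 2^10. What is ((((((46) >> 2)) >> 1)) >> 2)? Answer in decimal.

1

46 = 0000101110
→ >> 2 → 0000001011 = 11
→ >> 1 → 0000000101 = 5
→ >> 2 → 0000000001 = 1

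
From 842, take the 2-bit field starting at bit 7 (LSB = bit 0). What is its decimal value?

v = 1101001010
Shift right by 7: 110
Mask low 2 bits: 10 = 2

2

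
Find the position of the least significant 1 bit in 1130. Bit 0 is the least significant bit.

1130 = 10001101010
Trailing zeros: 1, so the lowest set bit is bit 1 (value 2).

1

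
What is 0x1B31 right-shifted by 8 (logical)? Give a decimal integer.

0x1B31 = 1101100110001
shift right by 8 → 0000000011011 = 27
(equivalently, floor(6961 / 256))

27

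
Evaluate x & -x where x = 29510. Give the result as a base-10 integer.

2

x = 111001101000110 = 29510
-x (two's complement) = …000110010111010
AND   = 000000000000010 = 2
(x & -x isolates the lowest set bit of x.)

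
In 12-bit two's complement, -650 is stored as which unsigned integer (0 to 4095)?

650 in 12 bits: 001010001010
Invert: 110101110101
Add 1:  110101110110 = 3446
(Check: 2^12 - 650 = 4096 - 650 = 3446.)

3446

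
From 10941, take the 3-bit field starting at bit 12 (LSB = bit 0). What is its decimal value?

2

v = 010101010111101
Shift right by 12: 010
Mask low 3 bits: 010 = 2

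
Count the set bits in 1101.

5

1101 = 10001001101
Count the 1s: 1 + 1 + 1 + 1 + 1 = 5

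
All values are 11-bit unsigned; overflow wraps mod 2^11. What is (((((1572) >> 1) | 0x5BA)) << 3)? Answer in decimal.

1572 = 11000100100
→ >> 1 → 01100010010 = 786
0x5BA = 10110111010
→ | → 11110111010 = 1978
→ << 3 (mod 2^11) → 10111010000 = 1488

1488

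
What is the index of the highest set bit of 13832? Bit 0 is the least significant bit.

13832 = 11011000001000
The topmost 1 is at position 13 (since 2^13 = 8192 ≤ 13832 < 16384).

13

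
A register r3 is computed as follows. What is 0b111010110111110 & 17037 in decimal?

16524

a = 111010110111110
17037 = 100001010001101
AND → 100000010001100 = 16524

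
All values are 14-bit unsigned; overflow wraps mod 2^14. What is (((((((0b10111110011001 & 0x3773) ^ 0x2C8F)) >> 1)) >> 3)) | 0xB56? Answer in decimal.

0b10111110011001 = 10111110011001
0x3773 = 11011101110011
→ & → 10011100010001 = 10001
0x2C8F = 10110010001111
→ ^ → 00101110011110 = 2974
→ >> 1 → 00010111001111 = 1487
→ >> 3 → 00000010111001 = 185
0xB56 = 00101101010110
→ | → 00101111111111 = 3071

3071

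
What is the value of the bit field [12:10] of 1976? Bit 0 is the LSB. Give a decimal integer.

1

v = 0011110111000
Shift right by 10: 001
Mask low 3 bits: 001 = 1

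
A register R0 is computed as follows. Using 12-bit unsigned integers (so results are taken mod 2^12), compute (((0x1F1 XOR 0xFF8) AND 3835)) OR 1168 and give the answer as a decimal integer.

0x1F1 = 000111110001
0xFF8 = 111111111000
→ XOR → 111000001001 = 3593
3835 = 111011111011
→ AND → 111000001001 = 3593
1168 = 010010010000
→ OR → 111010011001 = 3737

3737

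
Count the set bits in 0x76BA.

0x76BA = 111011010111010
Count the 1s: 1 + 1 + 1 + 1 + 1 + 1 + 1 + 1 + 1 + 1 = 10

10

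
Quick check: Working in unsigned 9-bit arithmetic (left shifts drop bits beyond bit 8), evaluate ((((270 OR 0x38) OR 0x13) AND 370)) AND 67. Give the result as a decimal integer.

270 = 100001110
0x38 = 000111000
→ OR → 100111110 = 318
0x13 = 000010011
→ OR → 100111111 = 319
370 = 101110010
→ AND → 100110010 = 306
67 = 001000011
→ AND → 000000010 = 2

2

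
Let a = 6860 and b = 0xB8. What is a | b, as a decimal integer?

6908

6860 = 1101011001100
0xB8 = 0000010111000
 OR → 1101011111100 = 6908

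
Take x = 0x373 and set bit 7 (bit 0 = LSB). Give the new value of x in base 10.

1011

x = 01101110011
bit 7 is currently 0; set it via x | (1 << 7) = x | 128
→ 01111110011 = 1011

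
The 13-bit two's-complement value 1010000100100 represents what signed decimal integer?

-3036

pattern = 1010000100100 (MSB is 1 ⇒ negative)
Invert: 0101111011011, add 1 → 0101111011100 = 3036, so the value is -3036.
(Equivalently: 5156 - 2^13 = 5156 - 8192 = -3036.)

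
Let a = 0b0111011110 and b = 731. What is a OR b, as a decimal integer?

a = 0111011110
731 = 1011011011
 OR → 1111011111 = 991

991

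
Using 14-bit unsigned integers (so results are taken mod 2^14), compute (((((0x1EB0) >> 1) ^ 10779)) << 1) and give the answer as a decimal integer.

2694

0x1EB0 = 01111010110000
→ >> 1 → 00111101011000 = 3928
10779 = 10101000011011
→ ^ → 10010101000011 = 9539
→ << 1 (mod 2^14) → 00101010000110 = 2694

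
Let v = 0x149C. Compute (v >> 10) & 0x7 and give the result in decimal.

5

v = 01010010011100
Shift right by 10: 0101
Mask low 3 bits: 101 = 5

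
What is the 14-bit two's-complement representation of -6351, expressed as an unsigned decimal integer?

6351 in 14 bits: 01100011001111
Invert: 10011100110000
Add 1:  10011100110001 = 10033
(Check: 2^14 - 6351 = 16384 - 6351 = 10033.)

10033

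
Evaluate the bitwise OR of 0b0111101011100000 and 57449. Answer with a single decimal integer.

64233

a = 0111101011100000
57449 = 1110000001101001
 OR → 1111101011101001 = 64233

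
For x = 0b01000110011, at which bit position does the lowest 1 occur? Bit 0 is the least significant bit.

0b01000110011 = 1000110011
Trailing zeros: 0, so the lowest set bit is bit 0 (value 1).

0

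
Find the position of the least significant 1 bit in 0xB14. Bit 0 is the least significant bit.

0xB14 = 101100010100
Trailing zeros: 2, so the lowest set bit is bit 2 (value 4).

2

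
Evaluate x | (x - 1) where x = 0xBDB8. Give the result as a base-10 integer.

x = 1011110110111000 = 48568
x - 1 = 1011110110110111
OR    = 1011110110111111 = 48575
(x | (x - 1) sets all bits below the lowest set bit.)

48575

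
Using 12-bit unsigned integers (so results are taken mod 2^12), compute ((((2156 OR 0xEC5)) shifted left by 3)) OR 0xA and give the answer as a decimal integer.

1898

2156 = 100001101100
0xEC5 = 111011000101
→ OR → 111011101101 = 3821
→ shifted left by 3 (mod 2^12) → 011101101000 = 1896
0xA = 000000001010
→ OR → 011101101010 = 1898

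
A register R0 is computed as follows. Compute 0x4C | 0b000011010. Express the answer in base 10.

0x4C = 1001100
b = 0011010
 OR → 1011110 = 94

94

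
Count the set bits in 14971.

14971 = 11101001111011
Count the 1s: 1 + 1 + 1 + 1 + 1 + 1 + 1 + 1 + 1 + 1 = 10

10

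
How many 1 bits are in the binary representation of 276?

3

276 = 100010100
Count the 1s: 1 + 1 + 1 = 3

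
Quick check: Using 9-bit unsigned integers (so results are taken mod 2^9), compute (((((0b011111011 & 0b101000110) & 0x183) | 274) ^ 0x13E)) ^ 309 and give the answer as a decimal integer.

281

0b011111011 = 011111011
0b101000110 = 101000110
→ & → 001000010 = 66
0x183 = 110000011
→ & → 000000010 = 2
274 = 100010010
→ | → 100010010 = 274
0x13E = 100111110
→ ^ → 000101100 = 44
309 = 100110101
→ ^ → 100011001 = 281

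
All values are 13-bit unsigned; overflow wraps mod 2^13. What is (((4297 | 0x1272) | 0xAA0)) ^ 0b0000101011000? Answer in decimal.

7075

4297 = 1000011001001
0x1272 = 1001001110010
→ | → 1001011111011 = 4859
0xAA0 = 0101010100000
→ | → 1101011111011 = 6907
0b0000101011000 = 0000101011000
→ ^ → 1101110100011 = 7075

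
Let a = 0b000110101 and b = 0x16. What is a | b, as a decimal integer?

a = 110101
0x16 = 010110
 OR → 110111 = 55

55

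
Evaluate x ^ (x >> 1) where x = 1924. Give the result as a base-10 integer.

x = 11110000100 = 1924
x>>1 = 01111000010
XOR  = 10001000110 = 1094
(x ^ (x >> 1) gives the standard binary-reflected Gray code of x.)

1094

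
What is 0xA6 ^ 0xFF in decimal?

89

0xA6 = 10100110
0xFF = 11111111
XOR → 01011001 = 89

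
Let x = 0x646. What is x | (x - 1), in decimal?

x = 11001000110 = 1606
x - 1 = 11001000101
OR    = 11001000111 = 1607
(x | (x - 1) sets all bits below the lowest set bit.)

1607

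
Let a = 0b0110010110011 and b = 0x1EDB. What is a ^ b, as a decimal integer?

a = 0110010110011
0x1EDB = 1111011011011
XOR → 1001001101000 = 4712

4712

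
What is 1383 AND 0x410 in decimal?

1024

1383 = 10101100111
0x410 = 10000010000
AND → 10000000000 = 1024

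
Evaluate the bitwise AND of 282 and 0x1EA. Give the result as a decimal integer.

282 = 100011010
0x1EA = 111101010
AND → 100001010 = 266

266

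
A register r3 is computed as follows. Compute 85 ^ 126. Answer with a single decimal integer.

85 = 1010101
126 = 1111110
XOR → 0101011 = 43

43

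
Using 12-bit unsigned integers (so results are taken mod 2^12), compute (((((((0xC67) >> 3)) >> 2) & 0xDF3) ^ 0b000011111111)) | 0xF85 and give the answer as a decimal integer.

3997

0xC67 = 110001100111
→ >> 3 → 000110001100 = 396
→ >> 2 → 000001100011 = 99
0xDF3 = 110111110011
→ & → 000001100011 = 99
0b000011111111 = 000011111111
→ ^ → 000010011100 = 156
0xF85 = 111110000101
→ | → 111110011101 = 3997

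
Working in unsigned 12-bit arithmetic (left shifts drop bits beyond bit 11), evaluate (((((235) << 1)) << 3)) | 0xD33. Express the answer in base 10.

235 = 000011101011
→ << 1 (mod 2^12) → 000111010110 = 470
→ << 3 (mod 2^12) → 111010110000 = 3760
0xD33 = 110100110011
→ | → 111110110011 = 4019

4019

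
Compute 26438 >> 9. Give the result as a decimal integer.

51

26438 = 110011101000110
shift right by 9 → 000000000110011 = 51
(equivalently, floor(26438 / 512))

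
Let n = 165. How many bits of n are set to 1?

165 = 10100101
Count the 1s: 1 + 1 + 1 + 1 = 4

4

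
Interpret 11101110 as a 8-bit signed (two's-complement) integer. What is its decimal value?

-18

pattern = 11101110 (MSB is 1 ⇒ negative)
Invert: 00010001, add 1 → 00010010 = 18, so the value is -18.
(Equivalently: 238 - 2^8 = 238 - 256 = -18.)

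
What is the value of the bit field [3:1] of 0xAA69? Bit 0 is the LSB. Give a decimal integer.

4

v = 1010101001101001
Shift right by 1: 101010100110100
Mask low 3 bits: 100 = 4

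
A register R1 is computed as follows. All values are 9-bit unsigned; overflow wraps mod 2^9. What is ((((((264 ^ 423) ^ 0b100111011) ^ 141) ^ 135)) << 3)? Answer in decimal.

240

264 = 100001000
423 = 110100111
→ ^ → 010101111 = 175
0b100111011 = 100111011
→ ^ → 110010100 = 404
141 = 010001101
→ ^ → 100011001 = 281
135 = 010000111
→ ^ → 110011110 = 414
→ << 3 (mod 2^9) → 011110000 = 240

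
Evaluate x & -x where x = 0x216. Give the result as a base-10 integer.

2

x = 1000010110 = 534
-x (two's complement) = …0111101010
AND   = 0000000010 = 2
(x & -x isolates the lowest set bit of x.)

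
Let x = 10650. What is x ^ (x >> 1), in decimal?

15703

x = 10100110011010 = 10650
x>>1 = 01010011001101
XOR  = 11110101010111 = 15703
(x ^ (x >> 1) gives the standard binary-reflected Gray code of x.)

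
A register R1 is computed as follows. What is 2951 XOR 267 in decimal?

2951 = 101110000111
267 = 000100001011
XOR → 101010001100 = 2700

2700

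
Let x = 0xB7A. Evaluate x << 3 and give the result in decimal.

0xB7A = 000101101111010
shift left by 3 → 101101111010000 = 23504
(equivalently, 2938 × 2^3 = 2938 × 8)

23504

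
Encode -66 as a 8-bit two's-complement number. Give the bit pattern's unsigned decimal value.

190

66 in 8 bits: 01000010
Invert: 10111101
Add 1:  10111110 = 190
(Check: 2^8 - 66 = 256 - 66 = 190.)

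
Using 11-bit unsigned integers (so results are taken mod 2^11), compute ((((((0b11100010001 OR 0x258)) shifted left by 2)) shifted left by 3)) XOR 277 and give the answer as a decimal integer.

0b11100010001 = 11100010001
0x258 = 01001011000
→ OR → 11101011001 = 1881
→ shifted left by 2 (mod 2^11) → 10101100100 = 1380
→ shifted left by 3 (mod 2^11) → 01100100000 = 800
277 = 00100010101
→ XOR → 01000110101 = 565

565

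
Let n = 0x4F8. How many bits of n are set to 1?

6

0x4F8 = 10011111000
Count the 1s: 1 + 1 + 1 + 1 + 1 + 1 = 6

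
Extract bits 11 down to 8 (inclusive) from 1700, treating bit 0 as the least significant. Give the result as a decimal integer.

v = 0011010100100
Shift right by 8: 00110
Mask low 4 bits: 0110 = 6

6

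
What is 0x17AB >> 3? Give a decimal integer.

0x17AB = 1011110101011
shift right by 3 → 0001011110101 = 757
(equivalently, floor(6059 / 8))

757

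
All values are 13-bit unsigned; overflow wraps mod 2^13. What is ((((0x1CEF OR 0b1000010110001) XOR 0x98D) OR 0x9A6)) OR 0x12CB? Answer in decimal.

0x1CEF = 1110011101111
0b1000010110001 = 1000010110001
→ OR → 1110011111111 = 7423
0x98D = 0100110001101
→ XOR → 1010101110010 = 5490
0x9A6 = 0100110100110
→ OR → 1110111110110 = 7670
0x12CB = 1001011001011
→ OR → 1111111111111 = 8191

8191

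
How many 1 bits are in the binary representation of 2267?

7

2267 = 100011011011
Count the 1s: 1 + 1 + 1 + 1 + 1 + 1 + 1 = 7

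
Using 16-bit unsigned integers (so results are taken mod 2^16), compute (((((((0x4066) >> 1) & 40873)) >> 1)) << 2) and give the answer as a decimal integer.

64

0x4066 = 0100000001100110
→ >> 1 → 0010000000110011 = 8243
40873 = 1001111110101001
→ & → 0000000000100001 = 33
→ >> 1 → 0000000000010000 = 16
→ << 2 (mod 2^16) → 0000000001000000 = 64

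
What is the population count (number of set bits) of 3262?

8

3262 = 110010111110
Count the 1s: 1 + 1 + 1 + 1 + 1 + 1 + 1 + 1 = 8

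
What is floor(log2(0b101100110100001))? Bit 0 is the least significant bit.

0b101100110100001 = 101100110100001
The topmost 1 is at position 14 (since 2^14 = 16384 ≤ 22945 < 32768).

14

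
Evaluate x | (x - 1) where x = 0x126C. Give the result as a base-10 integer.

x = 1001001101100 = 4716
x - 1 = 1001001101011
OR    = 1001001101111 = 4719
(x | (x - 1) sets all bits below the lowest set bit.)

4719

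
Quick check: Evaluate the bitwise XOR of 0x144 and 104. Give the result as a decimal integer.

300

0x144 = 101000100
104 = 001101000
XOR → 100101100 = 300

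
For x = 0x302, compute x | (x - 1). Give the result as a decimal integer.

x = 1100000010 = 770
x - 1 = 1100000001
OR    = 1100000011 = 771
(x | (x - 1) sets all bits below the lowest set bit.)

771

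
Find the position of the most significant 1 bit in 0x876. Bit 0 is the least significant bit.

11

0x876 = 100001110110
The topmost 1 is at position 11 (since 2^11 = 2048 ≤ 2166 < 4096).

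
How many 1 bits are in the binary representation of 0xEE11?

8

0xEE11 = 1110111000010001
Count the 1s: 1 + 1 + 1 + 1 + 1 + 1 + 1 + 1 = 8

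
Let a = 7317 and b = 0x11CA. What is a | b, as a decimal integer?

7317 = 1110010010101
0x11CA = 1000111001010
 OR → 1110111011111 = 7647

7647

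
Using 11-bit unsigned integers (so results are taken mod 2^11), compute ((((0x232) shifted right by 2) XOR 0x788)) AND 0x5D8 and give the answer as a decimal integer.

1280

0x232 = 01000110010
→ shifted right by 2 → 00010001100 = 140
0x788 = 11110001000
→ XOR → 11100000100 = 1796
0x5D8 = 10111011000
→ AND → 10100000000 = 1280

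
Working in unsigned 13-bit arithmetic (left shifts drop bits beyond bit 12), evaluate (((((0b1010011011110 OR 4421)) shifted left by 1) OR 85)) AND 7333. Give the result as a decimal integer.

2213

0b1010011011110 = 1010011011110
4421 = 1000101000101
→ OR → 1010111011111 = 5599
→ shifted left by 1 (mod 2^13) → 0101110111110 = 3006
85 = 0000001010101
→ OR → 0101111111111 = 3071
7333 = 1110010100101
→ AND → 0100010100101 = 2213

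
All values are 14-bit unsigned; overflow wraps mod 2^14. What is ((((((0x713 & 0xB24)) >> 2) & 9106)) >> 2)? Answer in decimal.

0x713 = 00011100010011
0xB24 = 00101100100100
→ & → 00001100000000 = 768
→ >> 2 → 00000011000000 = 192
9106 = 10001110010010
→ & → 00000010000000 = 128
→ >> 2 → 00000000100000 = 32

32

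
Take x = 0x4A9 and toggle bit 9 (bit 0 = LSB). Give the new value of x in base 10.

1705

x = 0010010101001
bit 9 is currently 0; toggle it via x ^ (1 << 9) = x ^ 512
→ 0011010101001 = 1705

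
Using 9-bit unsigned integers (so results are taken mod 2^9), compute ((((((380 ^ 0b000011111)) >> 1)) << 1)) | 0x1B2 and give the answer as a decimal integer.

498

380 = 101111100
0b000011111 = 000011111
→ ^ → 101100011 = 355
→ >> 1 → 010110001 = 177
→ << 1 (mod 2^9) → 101100010 = 354
0x1B2 = 110110010
→ | → 111110010 = 498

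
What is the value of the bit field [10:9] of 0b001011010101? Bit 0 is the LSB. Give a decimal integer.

1

v = 001011010101
Shift right by 9: 001
Mask low 2 bits: 01 = 1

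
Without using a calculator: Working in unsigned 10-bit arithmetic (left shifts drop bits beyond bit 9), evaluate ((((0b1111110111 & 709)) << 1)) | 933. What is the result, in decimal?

0b1111110111 = 1111110111
709 = 1011000101
→ & → 1011000101 = 709
→ << 1 (mod 2^10) → 0110001010 = 394
933 = 1110100101
→ | → 1110101111 = 943

943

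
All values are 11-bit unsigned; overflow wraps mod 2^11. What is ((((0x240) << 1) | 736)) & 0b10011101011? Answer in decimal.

1248

0x240 = 01001000000
→ << 1 (mod 2^11) → 10010000000 = 1152
736 = 01011100000
→ | → 11011100000 = 1760
0b10011101011 = 10011101011
→ & → 10011100000 = 1248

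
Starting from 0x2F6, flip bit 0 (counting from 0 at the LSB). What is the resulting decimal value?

759

x = 0001011110110
bit 0 is currently 0; toggle it via x ^ (1 << 0) = x ^ 1
→ 0001011110111 = 759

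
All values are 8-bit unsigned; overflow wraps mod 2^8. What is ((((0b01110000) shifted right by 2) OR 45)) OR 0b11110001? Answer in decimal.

253

0b01110000 = 01110000
→ shifted right by 2 → 00011100 = 28
45 = 00101101
→ OR → 00111101 = 61
0b11110001 = 11110001
→ OR → 11111101 = 253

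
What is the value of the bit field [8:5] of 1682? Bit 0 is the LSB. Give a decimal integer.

v = 0011010010010
Shift right by 5: 00110100
Mask low 4 bits: 0100 = 4

4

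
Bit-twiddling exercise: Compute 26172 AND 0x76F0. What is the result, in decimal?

26172 = 110011000111100
0x76F0 = 111011011110000
AND → 110011000110000 = 26160

26160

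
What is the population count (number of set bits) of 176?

176 = 10110000
Count the 1s: 1 + 1 + 1 = 3

3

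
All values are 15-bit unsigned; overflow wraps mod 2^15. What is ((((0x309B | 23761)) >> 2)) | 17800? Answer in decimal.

0x309B = 011000010011011
23761 = 101110011010001
→ | → 111110011011011 = 31963
→ >> 2 → 001111100110110 = 7990
17800 = 100010110001000
→ | → 101111110111110 = 24510

24510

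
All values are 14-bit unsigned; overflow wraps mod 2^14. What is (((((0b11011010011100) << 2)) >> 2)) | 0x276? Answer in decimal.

0b11011010011100 = 11011010011100
→ << 2 (mod 2^14) → 01101001110000 = 6768
→ >> 2 → 00011010011100 = 1692
0x276 = 00001001110110
→ | → 00011011111110 = 1790

1790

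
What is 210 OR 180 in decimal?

246

210 = 11010010
180 = 10110100
 OR → 11110110 = 246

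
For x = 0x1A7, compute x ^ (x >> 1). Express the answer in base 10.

x = 110100111 = 423
x>>1 = 011010011
XOR  = 101110100 = 372
(x ^ (x >> 1) gives the standard binary-reflected Gray code of x.)

372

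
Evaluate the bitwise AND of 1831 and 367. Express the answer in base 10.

1831 = 11100100111
367 = 00101101111
AND → 00100100111 = 295

295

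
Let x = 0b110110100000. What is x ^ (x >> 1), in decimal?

x = 110110100000 = 3488
x>>1 = 011011010000
XOR  = 101101110000 = 2928
(x ^ (x >> 1) gives the standard binary-reflected Gray code of x.)

2928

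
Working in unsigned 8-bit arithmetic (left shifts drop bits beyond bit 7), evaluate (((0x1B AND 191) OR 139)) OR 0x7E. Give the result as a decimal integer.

0x1B = 00011011
191 = 10111111
→ AND → 00011011 = 27
139 = 10001011
→ OR → 10011011 = 155
0x7E = 01111110
→ OR → 11111111 = 255

255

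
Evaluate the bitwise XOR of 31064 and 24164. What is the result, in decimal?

31064 = 111100101011000
24164 = 101111001100100
XOR → 010011100111100 = 10044

10044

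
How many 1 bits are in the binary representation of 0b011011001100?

n = 11011001100
Count the 1s: 1 + 1 + 1 + 1 + 1 + 1 = 6

6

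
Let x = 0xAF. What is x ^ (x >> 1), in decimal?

248

x = 10101111 = 175
x>>1 = 01010111
XOR  = 11111000 = 248
(x ^ (x >> 1) gives the standard binary-reflected Gray code of x.)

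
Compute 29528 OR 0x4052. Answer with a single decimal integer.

29530

29528 = 111001101011000
0x4052 = 100000001010010
 OR → 111001101011010 = 29530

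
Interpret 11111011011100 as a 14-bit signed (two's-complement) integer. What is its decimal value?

-292

pattern = 11111011011100 (MSB is 1 ⇒ negative)
Invert: 00000100100011, add 1 → 00000100100100 = 292, so the value is -292.
(Equivalently: 16092 - 2^14 = 16092 - 16384 = -292.)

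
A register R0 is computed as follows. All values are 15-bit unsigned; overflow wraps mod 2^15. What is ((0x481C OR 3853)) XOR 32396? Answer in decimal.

0x481C = 100100000011100
3853 = 000111100001101
→ OR → 100111100011101 = 20253
32396 = 111111010001100
→ XOR → 011000110010001 = 12689

12689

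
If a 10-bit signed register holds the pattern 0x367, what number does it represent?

-153

pattern = 1101100111 (MSB is 1 ⇒ negative)
Invert: 0010011000, add 1 → 0010011001 = 153, so the value is -153.
(Equivalently: 871 - 2^10 = 871 - 1024 = -153.)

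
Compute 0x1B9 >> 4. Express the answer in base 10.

0x1B9 = 110111001
shift right by 4 → 000011011 = 27
(equivalently, floor(441 / 16))

27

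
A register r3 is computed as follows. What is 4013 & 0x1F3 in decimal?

417

4013 = 111110101101
0x1F3 = 000111110011
AND → 000110100001 = 417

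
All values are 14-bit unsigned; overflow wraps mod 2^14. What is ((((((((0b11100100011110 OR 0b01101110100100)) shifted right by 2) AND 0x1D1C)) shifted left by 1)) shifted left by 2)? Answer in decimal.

0b11100100011110 = 11100100011110
0b01101110100100 = 01101110100100
→ OR → 11101110111110 = 15294
→ shifted right by 2 → 00111011101111 = 3823
0x1D1C = 01110100011100
→ AND → 00110000001100 = 3084
→ shifted left by 1 (mod 2^14) → 01100000011000 = 6168
→ shifted left by 2 (mod 2^14) → 10000001100000 = 8288

8288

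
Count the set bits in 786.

4

786 = 1100010010
Count the 1s: 1 + 1 + 1 + 1 = 4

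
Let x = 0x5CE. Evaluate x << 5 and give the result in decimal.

47552

0x5CE = 0000010111001110
shift left by 5 → 1011100111000000 = 47552
(equivalently, 1486 × 2^5 = 1486 × 32)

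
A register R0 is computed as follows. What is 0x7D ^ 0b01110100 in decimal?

0x7D = 1111101
b = 1110100
XOR → 0001001 = 9

9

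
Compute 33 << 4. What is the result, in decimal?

528

33 = 0000100001
shift left by 4 → 1000010000 = 528
(equivalently, 33 × 2^4 = 33 × 16)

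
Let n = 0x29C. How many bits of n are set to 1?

5

0x29C = 1010011100
Count the 1s: 1 + 1 + 1 + 1 + 1 = 5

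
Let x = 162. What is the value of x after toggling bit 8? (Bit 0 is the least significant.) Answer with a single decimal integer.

x = 010100010
bit 8 is currently 0; toggle it via x ^ (1 << 8) = x ^ 256
→ 110100010 = 418

418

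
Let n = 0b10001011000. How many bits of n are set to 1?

4

n = 10001011000
Count the 1s: 1 + 1 + 1 + 1 = 4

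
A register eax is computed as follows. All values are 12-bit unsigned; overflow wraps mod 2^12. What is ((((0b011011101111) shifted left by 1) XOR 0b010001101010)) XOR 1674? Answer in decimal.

3902

0b011011101111 = 011011101111
→ shifted left by 1 (mod 2^12) → 110111011110 = 3550
0b010001101010 = 010001101010
→ XOR → 100110110100 = 2484
1674 = 011010001010
→ XOR → 111100111110 = 3902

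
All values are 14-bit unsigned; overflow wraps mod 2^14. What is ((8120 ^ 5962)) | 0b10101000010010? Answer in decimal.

8120 = 01111110111000
5962 = 01011101001010
→ ^ → 00100011110010 = 2290
0b10101000010010 = 10101000010010
→ | → 10101011110010 = 10994

10994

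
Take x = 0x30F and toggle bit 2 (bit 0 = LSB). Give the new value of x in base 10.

x = 01100001111
bit 2 is currently 1; toggle it via x ^ (1 << 2) = x ^ 4
→ 01100001011 = 779

779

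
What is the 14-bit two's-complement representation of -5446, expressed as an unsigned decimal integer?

10938

5446 in 14 bits: 01010101000110
Invert: 10101010111001
Add 1:  10101010111010 = 10938
(Check: 2^14 - 5446 = 16384 - 5446 = 10938.)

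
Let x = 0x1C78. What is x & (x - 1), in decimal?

x = 1110001111000 = 7288
x - 1 = 1110001110111
AND   = 1110001110000 = 7280
(x & (x - 1) clears the lowest set bit of x.)

7280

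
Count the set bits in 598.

5

598 = 1001010110
Count the 1s: 1 + 1 + 1 + 1 + 1 = 5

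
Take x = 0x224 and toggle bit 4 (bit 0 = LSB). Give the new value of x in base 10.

x = 1000100100
bit 4 is currently 0; toggle it via x ^ (1 << 4) = x ^ 16
→ 1000110100 = 564

564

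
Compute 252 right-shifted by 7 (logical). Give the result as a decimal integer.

1

252 = 11111100
shift right by 7 → 00000001 = 1
(equivalently, floor(252 / 128))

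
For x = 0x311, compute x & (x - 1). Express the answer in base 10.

x = 1100010001 = 785
x - 1 = 1100010000
AND   = 1100010000 = 784
(x & (x - 1) clears the lowest set bit of x.)

784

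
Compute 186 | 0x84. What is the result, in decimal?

186 = 10111010
0x84 = 10000100
 OR → 10111110 = 190

190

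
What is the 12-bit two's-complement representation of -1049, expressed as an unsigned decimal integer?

1049 in 12 bits: 010000011001
Invert: 101111100110
Add 1:  101111100111 = 3047
(Check: 2^12 - 1049 = 4096 - 1049 = 3047.)

3047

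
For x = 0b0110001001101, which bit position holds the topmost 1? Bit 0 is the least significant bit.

0b0110001001101 = 110001001101
The topmost 1 is at position 11 (since 2^11 = 2048 ≤ 3149 < 4096).

11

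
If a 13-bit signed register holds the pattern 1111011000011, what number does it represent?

pattern = 1111011000011 (MSB is 1 ⇒ negative)
Invert: 0000100111100, add 1 → 0000100111101 = 317, so the value is -317.
(Equivalently: 7875 - 2^13 = 7875 - 8192 = -317.)

-317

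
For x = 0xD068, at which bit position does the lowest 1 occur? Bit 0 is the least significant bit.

3

0xD068 = 1101000001101000
Trailing zeros: 3, so the lowest set bit is bit 3 (value 8).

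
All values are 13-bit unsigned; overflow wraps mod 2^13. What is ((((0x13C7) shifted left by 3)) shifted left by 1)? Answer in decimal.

0x13C7 = 1001111000111
→ shifted left by 3 (mod 2^13) → 1111000111000 = 7736
→ shifted left by 1 (mod 2^13) → 1110001110000 = 7280

7280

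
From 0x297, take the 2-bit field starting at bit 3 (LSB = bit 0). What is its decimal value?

v = 00001010010111
Shift right by 3: 00001010010
Mask low 2 bits: 10 = 2

2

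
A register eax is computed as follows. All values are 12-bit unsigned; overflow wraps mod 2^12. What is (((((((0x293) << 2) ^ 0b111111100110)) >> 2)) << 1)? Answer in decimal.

724

0x293 = 001010010011
→ << 2 (mod 2^12) → 101001001100 = 2636
0b111111100110 = 111111100110
→ ^ → 010110101010 = 1450
→ >> 2 → 000101101010 = 362
→ << 1 (mod 2^12) → 001011010100 = 724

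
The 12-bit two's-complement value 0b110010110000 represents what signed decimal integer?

pattern = 110010110000 (MSB is 1 ⇒ negative)
Invert: 001101001111, add 1 → 001101010000 = 848, so the value is -848.
(Equivalently: 3248 - 2^12 = 3248 - 4096 = -848.)

-848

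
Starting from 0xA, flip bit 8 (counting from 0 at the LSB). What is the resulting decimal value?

x = 0000001010
bit 8 is currently 0; toggle it via x ^ (1 << 8) = x ^ 256
→ 0100001010 = 266

266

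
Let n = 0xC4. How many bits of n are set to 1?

0xC4 = 11000100
Count the 1s: 1 + 1 + 1 = 3

3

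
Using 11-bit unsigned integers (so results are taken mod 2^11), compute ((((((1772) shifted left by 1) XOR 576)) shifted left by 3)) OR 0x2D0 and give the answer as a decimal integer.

1744

1772 = 11011101100
→ shifted left by 1 (mod 2^11) → 10111011000 = 1496
576 = 01001000000
→ XOR → 11110011000 = 1944
→ shifted left by 3 (mod 2^11) → 10011000000 = 1216
0x2D0 = 01011010000
→ OR → 11011010000 = 1744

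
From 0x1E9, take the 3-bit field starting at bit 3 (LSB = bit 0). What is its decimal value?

5

v = 0111101001
Shift right by 3: 0111101
Mask low 3 bits: 101 = 5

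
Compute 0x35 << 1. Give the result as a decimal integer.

106

0x35 = 0110101
shift left by 1 → 1101010 = 106
(equivalently, 53 × 2^1 = 53 × 2)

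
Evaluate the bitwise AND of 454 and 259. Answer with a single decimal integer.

454 = 111000110
259 = 100000011
AND → 100000010 = 258

258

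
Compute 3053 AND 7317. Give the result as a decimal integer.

3053 = 0101111101101
7317 = 1110010010101
AND → 0100010000101 = 2181

2181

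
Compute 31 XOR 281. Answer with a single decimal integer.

31 = 000011111
281 = 100011001
XOR → 100000110 = 262

262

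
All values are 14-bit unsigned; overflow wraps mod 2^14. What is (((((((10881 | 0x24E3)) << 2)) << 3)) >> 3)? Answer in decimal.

10881 = 10101010000001
0x24E3 = 10010011100011
→ | → 10111011100011 = 12003
→ << 2 (mod 2^14) → 11101110001100 = 15244
→ << 3 (mod 2^14) → 01110001100000 = 7264
→ >> 3 → 00001110001100 = 908

908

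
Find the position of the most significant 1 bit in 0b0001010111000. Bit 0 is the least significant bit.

0b0001010111000 = 1010111000
The topmost 1 is at position 9 (since 2^9 = 512 ≤ 696 < 1024).

9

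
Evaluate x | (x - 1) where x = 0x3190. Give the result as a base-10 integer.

12703

x = 11000110010000 = 12688
x - 1 = 11000110001111
OR    = 11000110011111 = 12703
(x | (x - 1) sets all bits below the lowest set bit.)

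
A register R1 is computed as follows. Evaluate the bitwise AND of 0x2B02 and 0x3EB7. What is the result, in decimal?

0x2B02 = 10101100000010
0x3EB7 = 11111010110111
AND → 10101000000010 = 10754

10754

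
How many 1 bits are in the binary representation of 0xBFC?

0xBFC = 101111111100
Count the 1s: 1 + 1 + 1 + 1 + 1 + 1 + 1 + 1 + 1 = 9

9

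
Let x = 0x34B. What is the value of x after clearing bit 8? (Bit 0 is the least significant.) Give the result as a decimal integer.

x = 1101001011
bit 8 is currently 1; clear it via x & ~(1 << 8) = x & ~256
→ 1001001011 = 587

587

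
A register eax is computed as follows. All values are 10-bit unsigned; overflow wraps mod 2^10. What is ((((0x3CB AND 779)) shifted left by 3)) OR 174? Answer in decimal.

254

0x3CB = 1111001011
779 = 1100001011
→ AND → 1100001011 = 779
→ shifted left by 3 (mod 2^10) → 0001011000 = 88
174 = 0010101110
→ OR → 0011111110 = 254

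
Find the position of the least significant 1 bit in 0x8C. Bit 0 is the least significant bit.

0x8C = 10001100
Trailing zeros: 2, so the lowest set bit is bit 2 (value 4).

2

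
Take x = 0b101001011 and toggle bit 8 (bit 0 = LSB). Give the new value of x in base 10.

x = 101001011
bit 8 is currently 1; toggle it via x ^ (1 << 8) = x ^ 256
→ 001001011 = 75

75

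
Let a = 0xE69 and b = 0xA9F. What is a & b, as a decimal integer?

2569

0xE69 = 111001101001
0xA9F = 101010011111
AND → 101000001001 = 2569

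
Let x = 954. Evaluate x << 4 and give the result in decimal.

954 = 00001110111010
shift left by 4 → 11101110100000 = 15264
(equivalently, 954 × 2^4 = 954 × 16)

15264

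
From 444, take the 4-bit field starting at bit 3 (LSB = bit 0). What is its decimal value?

7

v = 110111100
Shift right by 3: 110111
Mask low 4 bits: 0111 = 7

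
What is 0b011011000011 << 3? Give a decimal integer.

x = 00011011000011
shift left by 3 → 11011000011000 = 13848
(equivalently, 1731 × 2^3 = 1731 × 8)

13848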